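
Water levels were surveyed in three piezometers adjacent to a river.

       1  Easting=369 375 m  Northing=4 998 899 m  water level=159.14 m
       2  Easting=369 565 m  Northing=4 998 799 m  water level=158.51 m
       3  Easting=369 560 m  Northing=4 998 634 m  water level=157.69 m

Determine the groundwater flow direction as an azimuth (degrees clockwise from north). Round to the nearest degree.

172°

Taking 1 as reference: 2−1 = (190, -100, -0.63); 3−1 = (185, -265, -1.45).
Solve a·Δx + b·Δy = Δh: det = 190·(-265) − 185·(-100) = -31850.
∂h/∂x = [(-0.63)·(-265) − (-1.45)·(-100)] / -31850 = -0.0006892
∂h/∂y = [190·(-1.45) − 185·(-0.63)] / -31850 = +0.004991
Flow direction (−∇h) has components (+0.0006892 E, -0.004991 N).
Azimuth = atan2(E, N) = atan2(+0.0006892, -0.004991) = 172.1° ≈ 172°.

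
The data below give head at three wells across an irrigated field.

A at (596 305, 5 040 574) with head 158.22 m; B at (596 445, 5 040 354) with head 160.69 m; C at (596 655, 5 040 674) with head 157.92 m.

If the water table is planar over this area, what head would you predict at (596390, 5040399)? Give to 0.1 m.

Three-point gradient (reference A): Δ to B = (140, -220, +2.47), Δ to C = (350, 100, -0.30).
∂h/∂x = +0.001989, ∂h/∂y = -0.009962 (det = 91000).
h(596390, 5040399) = 158.22 + (+0.001989)·(85) + (-0.009962)·(-175) = 158.22 +0.169 +1.743 = 160.132 m.

160.1 m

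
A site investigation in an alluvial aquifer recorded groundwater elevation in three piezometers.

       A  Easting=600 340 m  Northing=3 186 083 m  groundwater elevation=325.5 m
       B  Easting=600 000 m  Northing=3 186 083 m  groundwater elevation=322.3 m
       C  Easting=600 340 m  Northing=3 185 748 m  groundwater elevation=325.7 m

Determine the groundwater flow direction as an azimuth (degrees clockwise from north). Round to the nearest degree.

∂h/∂x = (322.3 − 325.5) / (600000 − 600340) = +0.009412
∂h/∂y = (325.7 − 325.5) / (3185748 − 3186083) = -0.0005970
Flow direction (−∇h) has components (-0.009412 E, +0.0005970 N).
Azimuth = atan2(E, N) = atan2(-0.009412, +0.0005970) = 273.6° ≈ 274°.

274°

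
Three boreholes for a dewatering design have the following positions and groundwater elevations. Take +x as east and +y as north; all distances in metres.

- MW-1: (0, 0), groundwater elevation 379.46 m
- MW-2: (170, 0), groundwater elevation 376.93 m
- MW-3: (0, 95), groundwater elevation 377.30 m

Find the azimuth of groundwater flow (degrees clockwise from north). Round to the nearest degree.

∂h/∂x = (376.93 − 379.46) / (170 − 0) = -0.01488
∂h/∂y = (377.30 − 379.46) / (95 − 0) = -0.02274
Flow direction (−∇h) has components (+0.01488 E, +0.02274 N).
Azimuth = atan2(E, N) = atan2(+0.01488, +0.02274) = 33.2° ≈ 033°.

033°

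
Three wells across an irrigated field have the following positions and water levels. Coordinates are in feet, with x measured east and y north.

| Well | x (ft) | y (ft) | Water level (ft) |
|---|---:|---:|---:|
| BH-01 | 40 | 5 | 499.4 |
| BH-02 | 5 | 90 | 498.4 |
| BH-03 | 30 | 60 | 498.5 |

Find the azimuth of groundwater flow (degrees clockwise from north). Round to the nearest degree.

With h = a·x + b·y + c and BH-01 as origin, the differences give:
  (-35)·a + 85·b = -1.0
  (-10)·a + 55·b = -0.9
Eliminate b (×55 and ×85, subtract): -1075·a = 21.50 → a = ∂h/∂x = -0.02000
Back-substitute: b = ∂h/∂y = -0.02000.
Flow direction (−∇h) has components (+0.02000 E, +0.02000 N).
Azimuth = atan2(E, N) = atan2(+0.02000, +0.02000) = 45.0° ≈ 045°.

045°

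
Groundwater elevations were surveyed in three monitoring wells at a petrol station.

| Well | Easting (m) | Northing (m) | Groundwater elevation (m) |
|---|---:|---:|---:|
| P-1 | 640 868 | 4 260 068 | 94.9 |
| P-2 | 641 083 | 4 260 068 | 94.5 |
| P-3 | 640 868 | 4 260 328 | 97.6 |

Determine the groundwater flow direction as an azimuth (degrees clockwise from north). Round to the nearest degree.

∂h/∂x = (94.5 − 94.9) / (641083 − 640868) = -0.001860
∂h/∂y = (97.6 − 94.9) / (4260328 − 4260068) = +0.01038
Flow direction (−∇h) has components (+0.001860 E, -0.01038 N).
Azimuth = atan2(E, N) = atan2(+0.001860, -0.01038) = 169.8° ≈ 170°.

170°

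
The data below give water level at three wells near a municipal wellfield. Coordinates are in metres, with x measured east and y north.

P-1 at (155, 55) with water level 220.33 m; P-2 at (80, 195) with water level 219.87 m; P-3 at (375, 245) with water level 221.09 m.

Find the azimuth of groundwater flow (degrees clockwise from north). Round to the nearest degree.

Three-point gradient (reference P-1): Δ to P-2 = (-75, 140, -0.46), Δ to P-3 = (220, 190, +0.76).
∂h/∂x = +0.004302, ∂h/∂y = -0.0009811 (det = -45050).
Flow direction (−∇h) has components (-0.004302 E, +0.0009811 N).
Azimuth = atan2(E, N) = atan2(-0.004302, +0.0009811) = 282.8° ≈ 283°.

283°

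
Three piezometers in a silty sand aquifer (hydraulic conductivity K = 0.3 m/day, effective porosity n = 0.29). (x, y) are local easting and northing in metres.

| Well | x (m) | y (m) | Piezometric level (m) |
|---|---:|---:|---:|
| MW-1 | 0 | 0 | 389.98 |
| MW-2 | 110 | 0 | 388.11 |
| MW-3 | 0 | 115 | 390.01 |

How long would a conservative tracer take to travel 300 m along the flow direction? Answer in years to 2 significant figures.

47 years

∂h/∂x = (388.11 − 389.98) / (110 − 0) = -0.01700
∂h/∂y = (390.01 − 389.98) / (115 − 0) = +0.0002609
|∇h| = √(-0.01700² + 0.0002609²) = 0.017
Seepage velocity v = K·i/n = 0.3 × 0.017 / 0.29 = 0.01759 m/day.
t = 300 / 0.01759 = 1.706e+04 days = 46.7 years.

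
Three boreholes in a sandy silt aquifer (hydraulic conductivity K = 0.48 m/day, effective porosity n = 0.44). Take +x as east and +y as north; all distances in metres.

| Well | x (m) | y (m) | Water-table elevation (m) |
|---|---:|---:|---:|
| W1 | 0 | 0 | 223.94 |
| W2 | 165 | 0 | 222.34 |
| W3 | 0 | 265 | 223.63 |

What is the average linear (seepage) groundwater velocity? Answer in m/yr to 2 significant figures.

∂h/∂x = (222.34 − 223.94) / (165 − 0) = -0.009697
∂h/∂y = (223.63 − 223.94) / (265 − 0) = -0.001170
|∇h| = √(-0.009697² + -0.001170²) = 0.009767
Seepage velocity v = K·i/n = 0.48 × 0.009767 / 0.44 = 0.01065 m/day = 3.89 m/yr.

3.9 m/yr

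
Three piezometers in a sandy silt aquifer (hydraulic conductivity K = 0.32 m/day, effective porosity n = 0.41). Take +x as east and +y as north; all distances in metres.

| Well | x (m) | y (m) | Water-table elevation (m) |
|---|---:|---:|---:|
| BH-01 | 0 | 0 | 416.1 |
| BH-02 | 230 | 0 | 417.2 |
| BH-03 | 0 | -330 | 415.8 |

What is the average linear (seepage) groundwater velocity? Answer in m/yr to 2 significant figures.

∂h/∂x = (417.2 − 416.1) / (230 − 0) = +0.004783
∂h/∂y = (415.8 − 416.1) / (-330 − 0) = +0.0009091
|∇h| = √(0.004783² + 0.0009091²) = 0.004869
Seepage velocity v = K·i/n = 0.32 × 0.004869 / 0.41 = 0.0038 m/day = 1.388 m/yr.

1.4 m/yr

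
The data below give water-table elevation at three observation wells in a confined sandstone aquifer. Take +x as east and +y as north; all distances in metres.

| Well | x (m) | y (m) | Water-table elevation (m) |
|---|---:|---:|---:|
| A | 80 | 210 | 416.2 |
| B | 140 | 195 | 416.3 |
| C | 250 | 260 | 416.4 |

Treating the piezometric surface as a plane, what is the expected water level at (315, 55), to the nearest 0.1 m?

416.7 m

Three-point gradient (reference A): Δ to B = (60, -15, +0.1), Δ to C = (170, 50, +0.2).
∂h/∂x = +0.001441, ∂h/∂y = -0.0009009 (det = 5550).
h(315, 55) = 416.2 + (+0.001441)·(235) + (-0.0009009)·(-155) = 416.2 +0.339 +0.140 = 416.678 m.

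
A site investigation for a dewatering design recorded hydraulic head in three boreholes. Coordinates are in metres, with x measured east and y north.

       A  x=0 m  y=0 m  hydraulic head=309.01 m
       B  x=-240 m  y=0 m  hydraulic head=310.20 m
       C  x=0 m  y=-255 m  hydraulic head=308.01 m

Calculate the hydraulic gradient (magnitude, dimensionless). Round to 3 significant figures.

∂h/∂x = (310.20 − 309.01) / (-240 − 0) = -0.004958
∂h/∂y = (308.01 − 309.01) / (-255 − 0) = +0.003922
|∇h| = √(-0.004958² + 0.003922²) = 0.006322

0.00632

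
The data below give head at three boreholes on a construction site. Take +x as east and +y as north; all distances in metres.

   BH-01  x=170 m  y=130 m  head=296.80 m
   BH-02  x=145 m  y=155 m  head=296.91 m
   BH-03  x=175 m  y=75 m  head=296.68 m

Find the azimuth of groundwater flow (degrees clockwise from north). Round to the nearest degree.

Differences from BH-01: to BH-02 (Δx, Δy, Δh) = (-25, 25, +0.11); to BH-03 = (5, -55, -0.12).
Determinant of the coordinate differences = (-25)·(-55) − 5·25 = 1250.
∂h/∂x = [(+0.11)·(-55) − (-0.12)·25] / 1250 = -0.002440
∂h/∂y = [(-25)·(-0.12) − 5·(+0.11)] / 1250 = +0.001960
Flow direction (−∇h) has components (+0.002440 E, -0.001960 N).
Azimuth = atan2(E, N) = atan2(+0.002440, -0.001960) = 128.8° ≈ 129°.

129°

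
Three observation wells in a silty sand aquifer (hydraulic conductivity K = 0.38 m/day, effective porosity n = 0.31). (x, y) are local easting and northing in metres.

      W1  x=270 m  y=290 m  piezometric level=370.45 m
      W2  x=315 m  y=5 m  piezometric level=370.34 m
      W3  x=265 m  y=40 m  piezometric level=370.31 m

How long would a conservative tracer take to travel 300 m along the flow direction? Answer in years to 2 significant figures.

600 years

Taking W1 as reference: W2−W1 = (45, -285, -0.11); W3−W1 = (-5, -250, -0.14).
Solve a·Δx + b·Δy = Δh: det = 45·(-250) − (-5)·(-285) = -12675.
∂h/∂x = [(-0.11)·(-250) − (-0.14)·(-285)] / -12675 = +0.0009783
∂h/∂y = [45·(-0.14) − (-5)·(-0.11)] / -12675 = +0.0005404
|∇h| = √(0.0009783² + 0.0005404²) = 0.001118
Seepage velocity v = K·i/n = 0.38 × 0.001118 / 0.31 = 0.00137 m/day.
t = 300 / 0.00137 = 2.19e+05 days = 600 years.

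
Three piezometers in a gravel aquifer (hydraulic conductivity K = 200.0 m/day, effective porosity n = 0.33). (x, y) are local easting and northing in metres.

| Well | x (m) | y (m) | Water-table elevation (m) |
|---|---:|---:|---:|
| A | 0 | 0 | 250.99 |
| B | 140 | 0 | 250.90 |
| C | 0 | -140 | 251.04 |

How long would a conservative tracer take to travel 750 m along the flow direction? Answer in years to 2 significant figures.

∂h/∂x = (250.90 − 250.99) / (140 − 0) = -0.0006429
∂h/∂y = (251.04 − 250.99) / (-140 − 0) = -0.0003571
|∇h| = √(-0.0006429² + -0.0003571²) = 0.0007354
Seepage velocity v = K·i/n = 200.0 × 0.0007354 / 0.33 = 0.4457 m/day.
t = 750 / 0.4457 = 1683 days = 4.61 years.

4.6 years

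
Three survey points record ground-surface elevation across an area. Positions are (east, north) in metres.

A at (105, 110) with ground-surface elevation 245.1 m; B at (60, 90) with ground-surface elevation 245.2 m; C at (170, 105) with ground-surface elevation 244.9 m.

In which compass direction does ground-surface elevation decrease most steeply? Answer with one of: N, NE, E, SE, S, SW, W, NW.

With z = a·x + b·y + c and A as origin, the differences give:
  (-45)·a + (-20)·b = +0.1
  65·a + (-5)·b = -0.2
Eliminate b (×(-5) and ×(-20), subtract): 1525·a = -4.50 → a = ∂z/∂x = -0.002951
Back-substitute: b = ∂z/∂y = +0.001639.
Steepest decrease is along −∇f = (+0.002951 E, -0.001639 N) → southeast.

SE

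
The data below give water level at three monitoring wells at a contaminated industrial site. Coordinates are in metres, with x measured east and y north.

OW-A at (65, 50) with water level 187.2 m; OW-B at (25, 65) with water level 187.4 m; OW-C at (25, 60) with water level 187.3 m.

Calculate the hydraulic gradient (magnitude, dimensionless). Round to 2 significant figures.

Differences from OW-A: to OW-B (Δx, Δy, Δh) = (-40, 15, +0.2); to OW-C = (-40, 10, +0.1).
Determinant of the coordinate differences = (-40)·10 − (-40)·15 = 200.
∂h/∂x = [(+0.2)·10 − (+0.1)·15] / 200 = +0.002500
∂h/∂y = [(-40)·(+0.1) − (-40)·(+0.2)] / 200 = +0.02000
|∇h| = √(0.002500² + 0.02000²) = 0.02016

0.020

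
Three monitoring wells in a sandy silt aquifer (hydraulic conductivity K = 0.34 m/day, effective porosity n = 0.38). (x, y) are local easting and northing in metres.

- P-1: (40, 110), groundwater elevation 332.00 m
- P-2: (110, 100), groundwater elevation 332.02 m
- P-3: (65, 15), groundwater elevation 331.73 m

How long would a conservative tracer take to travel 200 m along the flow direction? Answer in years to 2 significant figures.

200 years

Three-point gradient (reference P-1): Δ to P-2 = (70, -10, +0.02), Δ to P-3 = (25, -95, -0.27).
∂h/∂x = +0.0007187, ∂h/∂y = +0.003031 (det = -6400).
|∇h| = √(0.0007187² + 0.003031²) = 0.003115
Seepage velocity v = K·i/n = 0.34 × 0.003115 / 0.38 = 0.002787 m/day.
t = 200 / 0.002787 = 7.176e+04 days = 196 years.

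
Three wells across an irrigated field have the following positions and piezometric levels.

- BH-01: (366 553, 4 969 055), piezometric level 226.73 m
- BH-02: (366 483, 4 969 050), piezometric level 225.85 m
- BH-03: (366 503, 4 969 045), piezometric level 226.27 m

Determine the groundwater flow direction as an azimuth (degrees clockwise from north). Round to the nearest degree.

331°

With h = a·x + b·y + c and BH-01 as origin, the differences give:
  (-70)·a + (-5)·b = -0.88
  (-50)·a + (-10)·b = -0.46
Eliminate b (×(-10) and ×(-5), subtract): 450·a = 6.500 → a = ∂h/∂x = +0.01444
Back-substitute: b = ∂h/∂y = -0.02622.
Flow direction (−∇h) has components (-0.01444 E, +0.02622 N).
Azimuth = atan2(E, N) = atan2(-0.01444, +0.02622) = 331.2° ≈ 331°.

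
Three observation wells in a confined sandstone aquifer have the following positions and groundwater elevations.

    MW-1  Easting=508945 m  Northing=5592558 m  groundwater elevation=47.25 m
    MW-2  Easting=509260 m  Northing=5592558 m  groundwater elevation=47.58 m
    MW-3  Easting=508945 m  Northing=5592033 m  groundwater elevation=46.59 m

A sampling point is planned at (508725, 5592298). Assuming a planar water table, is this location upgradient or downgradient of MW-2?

∂h/∂x = (47.58 − 47.25) / (509260 − 508945) = +0.001048
∂h/∂y = (46.59 − 47.25) / (5592033 − 5592558) = +0.001257
Head at (508725, 5592298) = 47.25 + (+0.001048)·(-220) + (+0.001257)·(-260) = 46.69 m.
That is lower than the 47.58 m at MW-2, so the point is downgradient.

downgradient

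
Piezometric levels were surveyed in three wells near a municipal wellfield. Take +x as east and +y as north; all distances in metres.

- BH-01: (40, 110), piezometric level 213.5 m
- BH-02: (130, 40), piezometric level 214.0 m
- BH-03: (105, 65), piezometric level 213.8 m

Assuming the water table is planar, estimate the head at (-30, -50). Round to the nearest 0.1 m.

With h = a·x + b·y + c and BH-01 as origin, the differences give:
  90·a + (-70)·b = +0.5
  65·a + (-45)·b = +0.3
Eliminate b (×(-45) and ×(-70), subtract): 500·a = -1.50 → a = ∂h/∂x = -0.003000
Back-substitute: b = ∂h/∂y = -0.01100.
h(-30, -50) = 213.5 + (-0.003000)·(-70) + (-0.01100)·(-160) = 213.5 +0.210 +1.760 = 215.470 m.

215.5 m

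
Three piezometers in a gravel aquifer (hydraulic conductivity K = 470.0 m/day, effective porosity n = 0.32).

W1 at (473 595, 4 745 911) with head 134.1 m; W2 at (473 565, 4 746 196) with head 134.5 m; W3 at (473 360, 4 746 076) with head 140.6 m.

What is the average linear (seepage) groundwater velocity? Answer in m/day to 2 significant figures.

42 m/day

With h = a·x + b·y + c and W1 as origin, the differences give:
  (-30)·a + 285·b = +0.4
  (-235)·a + 165·b = +6.5
Eliminate b (×165 and ×285, subtract): 62025·a = -1786.50 → a = ∂h/∂x = -0.02880
Back-substitute: b = ∂h/∂y = -0.001628.
|∇h| = √(-0.02880² + -0.001628²) = 0.02885
Seepage velocity v = K·i/n = 470.0 × 0.02885 / 0.32 = 42.37 m/day.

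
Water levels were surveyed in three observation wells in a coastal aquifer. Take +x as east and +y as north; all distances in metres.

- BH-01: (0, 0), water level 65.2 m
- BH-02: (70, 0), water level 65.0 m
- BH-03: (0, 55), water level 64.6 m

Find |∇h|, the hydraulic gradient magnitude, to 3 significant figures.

∂h/∂x = (65.0 − 65.2) / (70 − 0) = -0.002857
∂h/∂y = (64.6 − 65.2) / (55 − 0) = -0.01091
|∇h| = √(-0.002857² + -0.01091²) = 0.01128

0.0113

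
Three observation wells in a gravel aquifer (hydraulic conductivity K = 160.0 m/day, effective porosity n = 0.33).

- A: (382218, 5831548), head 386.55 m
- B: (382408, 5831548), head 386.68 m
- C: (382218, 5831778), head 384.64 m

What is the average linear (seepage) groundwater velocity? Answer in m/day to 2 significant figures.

4.0 m/day

∂h/∂x = (386.68 − 386.55) / (382408 − 382218) = +0.0006842
∂h/∂y = (384.64 − 386.55) / (5831778 − 5831548) = -0.008304
|∇h| = √(0.0006842² + -0.008304²) = 0.008332
Seepage velocity v = K·i/n = 160.0 × 0.008332 / 0.33 = 4.04 m/day.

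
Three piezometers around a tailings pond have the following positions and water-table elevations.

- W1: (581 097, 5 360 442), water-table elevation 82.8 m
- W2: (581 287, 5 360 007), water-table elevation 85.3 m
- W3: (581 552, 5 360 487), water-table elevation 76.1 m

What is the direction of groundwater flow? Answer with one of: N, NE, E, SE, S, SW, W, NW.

Differences from W1: to W2 (Δx, Δy, Δh) = (190, -435, +2.5); to W3 = (455, 45, -6.7).
Solve a·Δx + b·Δy = Δh: det = 190·45 − 455·(-435) = 206475.
∂h/∂x = [(+2.5)·45 − (-6.7)·(-435)] / 206475 = -0.01357
∂h/∂y = [190·(-6.7) − 455·(+2.5)] / 206475 = -0.01167
Flow = −∇h = (+0.01357 east, +0.01167 north), which points northeast.

NE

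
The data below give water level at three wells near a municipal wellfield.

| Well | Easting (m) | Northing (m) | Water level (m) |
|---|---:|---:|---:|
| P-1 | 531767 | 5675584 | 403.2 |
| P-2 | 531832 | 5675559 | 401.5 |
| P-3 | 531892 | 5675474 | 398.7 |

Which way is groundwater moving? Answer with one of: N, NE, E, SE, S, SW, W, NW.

Differences from P-1: to P-2 (Δx, Δy, Δh) = (65, -25, -1.7); to P-3 = (125, -110, -4.5).
Solve a·Δx + b·Δy = Δh: det = 65·(-110) − 125·(-25) = -4025.
∂h/∂x = [(-1.7)·(-110) − (-4.5)·(-25)] / -4025 = -0.01851
∂h/∂y = [65·(-4.5) − 125·(-1.7)] / -4025 = +0.01988
Flow = −∇h = (+0.01851 east, -0.01988 north), which points southeast.

SE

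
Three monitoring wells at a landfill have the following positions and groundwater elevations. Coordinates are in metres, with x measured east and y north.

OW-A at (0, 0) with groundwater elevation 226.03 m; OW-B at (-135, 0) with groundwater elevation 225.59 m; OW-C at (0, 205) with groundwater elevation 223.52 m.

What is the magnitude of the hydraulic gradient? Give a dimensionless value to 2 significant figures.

0.013

∂h/∂x = (225.59 − 226.03) / (-135 − 0) = +0.003259
∂h/∂y = (223.52 − 226.03) / (205 − 0) = -0.01224
|∇h| = √(0.003259² + -0.01224²) = 0.01267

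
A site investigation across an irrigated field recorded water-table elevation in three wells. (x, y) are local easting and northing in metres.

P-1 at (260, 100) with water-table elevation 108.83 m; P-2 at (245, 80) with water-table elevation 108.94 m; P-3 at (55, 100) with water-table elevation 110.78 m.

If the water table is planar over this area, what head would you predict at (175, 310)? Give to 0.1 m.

110.0 m

Differences from P-1: to P-2 (Δx, Δy, Δh) = (-15, -20, +0.11); to P-3 = (-205, 0, +1.95).
Determinant of the coordinate differences = (-15)·0 − (-205)·(-20) = -4100.
∂h/∂x = [(+0.11)·0 − (+1.95)·(-20)] / -4100 = -0.009512
∂h/∂y = [(-15)·(+1.95) − (-205)·(+0.11)] / -4100 = +0.001634
h(175, 310) = 108.83 + (-0.009512)·(-85) + (+0.001634)·(210) = 108.83 +0.809 +0.343 = 109.982 m.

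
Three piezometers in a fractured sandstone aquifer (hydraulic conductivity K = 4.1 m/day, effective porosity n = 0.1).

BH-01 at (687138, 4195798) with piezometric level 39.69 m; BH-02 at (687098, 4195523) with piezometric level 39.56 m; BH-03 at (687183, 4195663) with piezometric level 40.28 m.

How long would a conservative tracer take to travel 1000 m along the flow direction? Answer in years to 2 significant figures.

Taking BH-01 as reference: BH-02−BH-01 = (-40, -275, -0.13); BH-03−BH-01 = (45, -135, +0.59).
Determinant of the coordinate differences = (-40)·(-135) − 45·(-275) = 17775.
∂h/∂x = [(-0.13)·(-135) − (+0.59)·(-275)] / 17775 = +0.01012
∂h/∂y = [(-40)·(+0.59) − 45·(-0.13)] / 17775 = -0.0009986
|∇h| = √(0.01012² + -0.0009986²) = 0.01017
Seepage velocity v = K·i/n = 4.1 × 0.01017 / 0.1 = 0.417 m/day.
t = 1000 / 0.417 = 2398 days = 6.57 years.

6.6 years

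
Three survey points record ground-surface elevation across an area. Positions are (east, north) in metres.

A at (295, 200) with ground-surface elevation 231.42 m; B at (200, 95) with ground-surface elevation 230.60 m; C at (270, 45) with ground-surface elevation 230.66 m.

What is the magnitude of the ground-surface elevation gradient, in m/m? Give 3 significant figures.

Taking A as reference: B−A = (-95, -105, -0.82); C−A = (-25, -155, -0.76).
Solve a·Δx + b·Δy = Δz: det = (-95)·(-155) − (-25)·(-105) = 12100.
∂z/∂x = [(-0.82)·(-155) − (-0.76)·(-105)] / 12100 = +0.003909
∂z/∂y = [(-95)·(-0.76) − (-25)·(-0.82)] / 12100 = +0.004273
|∇f| = √(0.003909² + 0.004273²) = 0.005791 m/m

0.00579 m/m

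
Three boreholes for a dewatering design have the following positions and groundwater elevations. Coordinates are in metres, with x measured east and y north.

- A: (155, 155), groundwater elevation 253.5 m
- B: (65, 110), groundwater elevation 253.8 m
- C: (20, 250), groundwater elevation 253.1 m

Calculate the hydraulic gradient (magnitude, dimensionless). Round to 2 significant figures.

Three-point gradient (reference A): Δ to B = (-90, -45, +0.3), Δ to C = (-135, 95, -0.4).
∂h/∂x = -0.0007179, ∂h/∂y = -0.005231 (det = -14625).
|∇h| = √(-0.0007179² + -0.005231²) = 0.00528

0.0053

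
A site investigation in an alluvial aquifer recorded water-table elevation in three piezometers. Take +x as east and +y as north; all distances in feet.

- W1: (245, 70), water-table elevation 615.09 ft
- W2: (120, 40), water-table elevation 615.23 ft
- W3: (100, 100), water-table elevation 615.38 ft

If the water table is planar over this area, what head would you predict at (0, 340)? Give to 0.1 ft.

616.0 ft

Differences from W1: to W2 (Δx, Δy, Δh) = (-125, -30, +0.14); to W3 = (-145, 30, +0.29).
Solve a·Δx + b·Δy = Δh: det = (-125)·30 − (-145)·(-30) = -8100.
∂h/∂x = [(+0.14)·30 − (+0.29)·(-30)] / -8100 = -0.001593
∂h/∂y = [(-125)·(+0.29) − (-145)·(+0.14)] / -8100 = +0.001969
h(0, 340) = 615.09 + (-0.001593)·(-245) + (+0.001969)·(270) = 615.09 +0.390 +0.532 = 616.012 ft.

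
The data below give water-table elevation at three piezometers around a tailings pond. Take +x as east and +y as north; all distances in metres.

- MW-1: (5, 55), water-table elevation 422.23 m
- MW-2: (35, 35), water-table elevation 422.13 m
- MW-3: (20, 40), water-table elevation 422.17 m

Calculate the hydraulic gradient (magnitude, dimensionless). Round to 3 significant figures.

With h = a·x + b·y + c and MW-1 as origin, the differences give:
  30·a + (-20)·b = -0.10
  15·a + (-15)·b = -0.06
Eliminate b (×(-15) and ×(-20), subtract): -150·a = 0.300 → a = ∂h/∂x = -0.002000
Back-substitute: b = ∂h/∂y = +0.002000.
|∇h| = √(-0.002000² + 0.002000²) = 0.002828

0.00283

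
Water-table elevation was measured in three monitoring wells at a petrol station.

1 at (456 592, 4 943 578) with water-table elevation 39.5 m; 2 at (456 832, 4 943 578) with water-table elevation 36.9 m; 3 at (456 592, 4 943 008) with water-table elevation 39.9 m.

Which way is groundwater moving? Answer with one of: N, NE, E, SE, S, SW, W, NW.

∂h/∂x = (36.9 − 39.5) / (456832 − 456592) = -0.01083
∂h/∂y = (39.9 − 39.5) / (4943008 − 4943578) = -0.0007018
Flow = −∇h = (+0.01083 east, +0.0007018 north), which points east.

E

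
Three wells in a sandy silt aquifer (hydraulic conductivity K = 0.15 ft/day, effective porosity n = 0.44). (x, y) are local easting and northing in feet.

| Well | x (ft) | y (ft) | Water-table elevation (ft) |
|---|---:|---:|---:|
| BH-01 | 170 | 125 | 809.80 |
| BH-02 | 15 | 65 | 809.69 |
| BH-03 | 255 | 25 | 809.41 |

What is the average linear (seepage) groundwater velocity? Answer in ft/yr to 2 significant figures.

0.43 ft/yr

Taking BH-01 as reference: BH-02−BH-01 = (-155, -60, -0.11); BH-03−BH-01 = (85, -100, -0.39).
Determinant of the coordinate differences = (-155)·(-100) − 85·(-60) = 20600.
∂h/∂x = [(-0.11)·(-100) − (-0.39)·(-60)] / 20600 = -0.0006019
∂h/∂y = [(-155)·(-0.39) − 85·(-0.11)] / 20600 = +0.003388
|∇h| = √(-0.0006019² + 0.003388²) = 0.003441
Seepage velocity v = K·i/n = 0.15 × 0.003441 / 0.44 = 0.001173 ft/day = 0.4284 ft/yr.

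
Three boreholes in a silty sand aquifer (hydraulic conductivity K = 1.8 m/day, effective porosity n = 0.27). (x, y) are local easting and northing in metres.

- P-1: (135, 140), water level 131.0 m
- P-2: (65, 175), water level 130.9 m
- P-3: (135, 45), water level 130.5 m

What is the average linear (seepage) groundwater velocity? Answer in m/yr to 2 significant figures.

16 m/yr

Taking P-1 as reference: P-2−P-1 = (-70, 35, -0.1); P-3−P-1 = (0, -95, -0.5).
Determinant of the coordinate differences = (-70)·(-95) − 0·35 = 6650.
∂h/∂x = [(-0.1)·(-95) − (-0.5)·35] / 6650 = +0.004060
∂h/∂y = [(-70)·(-0.5) − 0·(-0.1)] / 6650 = +0.005263
|∇h| = √(0.004060² + 0.005263²) = 0.006647
Seepage velocity v = K·i/n = 1.8 × 0.006647 / 0.27 = 0.04431 m/day = 16.18 m/yr.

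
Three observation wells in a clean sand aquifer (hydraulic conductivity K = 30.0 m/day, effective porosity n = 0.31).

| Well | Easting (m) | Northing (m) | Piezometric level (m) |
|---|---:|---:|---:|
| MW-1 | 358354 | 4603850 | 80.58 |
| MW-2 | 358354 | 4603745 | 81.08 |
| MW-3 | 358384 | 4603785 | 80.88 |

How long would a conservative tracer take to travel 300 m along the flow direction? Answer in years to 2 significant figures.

1.8 years

Three-point gradient (reference MW-1): Δ to MW-2 = (0, -105, +0.50), Δ to MW-3 = (30, -65, +0.30).
∂h/∂x = -0.0003175, ∂h/∂y = -0.004762 (det = 3150).
|∇h| = √(-0.0003175² + -0.004762²) = 0.004773
Seepage velocity v = K·i/n = 30.0 × 0.004773 / 0.31 = 0.4619 m/day.
t = 300 / 0.4619 = 649.5 days = 1.78 years.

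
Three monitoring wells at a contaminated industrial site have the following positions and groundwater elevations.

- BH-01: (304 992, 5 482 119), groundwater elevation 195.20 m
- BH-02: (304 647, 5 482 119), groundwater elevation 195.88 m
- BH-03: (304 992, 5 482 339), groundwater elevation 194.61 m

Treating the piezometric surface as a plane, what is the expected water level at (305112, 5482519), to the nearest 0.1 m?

193.9 m

∂h/∂x = (195.88 − 195.20) / (304647 − 304992) = -0.001971
∂h/∂y = (194.61 − 195.20) / (5482339 − 5482119) = -0.002682
h(305112, 5482519) = 195.20 + (-0.001971)·(120) + (-0.002682)·(400) = 195.20 -0.237 -1.073 = 193.891 m.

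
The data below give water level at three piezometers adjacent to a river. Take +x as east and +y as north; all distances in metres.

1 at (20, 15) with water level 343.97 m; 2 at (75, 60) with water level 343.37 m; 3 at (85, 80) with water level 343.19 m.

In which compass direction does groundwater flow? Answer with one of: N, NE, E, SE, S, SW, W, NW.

NE

Differences from 1: to 2 (Δx, Δy, Δh) = (55, 45, -0.60); to 3 = (65, 65, -0.78).
Determinant of the coordinate differences = 55·65 − 65·45 = 650.
∂h/∂x = [(-0.60)·65 − (-0.78)·45] / 650 = -0.006000
∂h/∂y = [55·(-0.78) − 65·(-0.60)] / 650 = -0.006000
Flow = −∇h = (+0.006000 east, +0.006000 north), which points northeast.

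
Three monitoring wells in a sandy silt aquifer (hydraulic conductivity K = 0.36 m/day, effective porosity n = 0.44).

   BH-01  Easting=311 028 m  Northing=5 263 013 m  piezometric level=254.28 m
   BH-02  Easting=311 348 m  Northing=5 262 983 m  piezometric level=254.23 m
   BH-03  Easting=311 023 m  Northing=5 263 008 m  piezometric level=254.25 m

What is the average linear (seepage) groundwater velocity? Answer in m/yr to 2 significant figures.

Differences from BH-01: to BH-02 (Δx, Δy, Δh) = (320, -30, -0.05); to BH-03 = (-5, -5, -0.03).
Determinant of the coordinate differences = 320·(-5) − (-5)·(-30) = -1750.
∂h/∂x = [(-0.05)·(-5) − (-0.03)·(-30)] / -1750 = +0.0003714
∂h/∂y = [320·(-0.03) − (-5)·(-0.05)] / -1750 = +0.005629
|∇h| = √(0.0003714² + 0.005629²) = 0.005641
Seepage velocity v = K·i/n = 0.36 × 0.005641 / 0.44 = 0.004615 m/day = 1.686 m/yr.

1.7 m/yr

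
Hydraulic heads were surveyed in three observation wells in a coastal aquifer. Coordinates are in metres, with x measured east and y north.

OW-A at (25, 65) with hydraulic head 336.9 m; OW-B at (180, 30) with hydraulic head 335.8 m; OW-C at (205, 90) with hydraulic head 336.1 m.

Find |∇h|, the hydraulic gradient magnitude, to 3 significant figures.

0.00909

With h = a·x + b·y + c and OW-A as origin, the differences give:
  155·a + (-35)·b = -1.1
  180·a + 25·b = -0.8
Eliminate b (×25 and ×(-35), subtract): 10175·a = -55.50 → a = ∂h/∂x = -0.005455
Back-substitute: b = ∂h/∂y = +0.007273.
|∇h| = √(-0.005455² + 0.007273²) = 0.009091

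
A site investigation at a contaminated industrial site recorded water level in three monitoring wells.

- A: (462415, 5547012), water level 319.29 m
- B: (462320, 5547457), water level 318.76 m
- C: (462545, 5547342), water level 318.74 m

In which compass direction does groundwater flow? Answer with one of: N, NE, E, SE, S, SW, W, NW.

NE

Differences from A: to B (Δx, Δy, Δh) = (-95, 445, -0.53); to C = (130, 330, -0.55).
Solve a·Δx + b·Δy = Δh: det = (-95)·330 − 130·445 = -89200.
∂h/∂x = [(-0.53)·330 − (-0.55)·445] / -89200 = -0.0007831
∂h/∂y = [(-95)·(-0.55) − 130·(-0.53)] / -89200 = -0.001358
Flow = −∇h = (+0.0007831 east, +0.001358 north), which points northeast.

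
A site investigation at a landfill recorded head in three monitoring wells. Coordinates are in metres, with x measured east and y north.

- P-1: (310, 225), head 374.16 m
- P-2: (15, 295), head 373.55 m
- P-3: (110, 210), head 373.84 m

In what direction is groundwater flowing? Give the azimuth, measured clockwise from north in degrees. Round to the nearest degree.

311°

Three-point gradient (reference P-1): Δ to P-2 = (-295, 70, -0.61), Δ to P-3 = (-200, -15, -0.32).
∂h/∂x = +0.001712, ∂h/∂y = -0.001498 (det = 18425).
Flow direction (−∇h) has components (-0.001712 E, +0.001498 N).
Azimuth = atan2(E, N) = atan2(-0.001712, +0.001498) = 311.2° ≈ 311°.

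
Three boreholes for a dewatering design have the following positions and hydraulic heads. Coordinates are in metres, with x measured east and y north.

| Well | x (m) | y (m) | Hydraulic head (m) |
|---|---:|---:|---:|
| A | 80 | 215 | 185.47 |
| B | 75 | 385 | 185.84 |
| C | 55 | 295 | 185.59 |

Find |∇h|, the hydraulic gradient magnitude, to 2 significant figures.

0.0033

Differences from A: to B (Δx, Δy, Δh) = (-5, 170, +0.37); to C = (-25, 80, +0.12).
Determinant of the coordinate differences = (-5)·80 − (-25)·170 = 3850.
∂h/∂x = [(+0.37)·80 − (+0.12)·170] / 3850 = +0.002390
∂h/∂y = [(-5)·(+0.12) − (-25)·(+0.37)] / 3850 = +0.002247
|∇h| = √(0.002390² + 0.002247²) = 0.00328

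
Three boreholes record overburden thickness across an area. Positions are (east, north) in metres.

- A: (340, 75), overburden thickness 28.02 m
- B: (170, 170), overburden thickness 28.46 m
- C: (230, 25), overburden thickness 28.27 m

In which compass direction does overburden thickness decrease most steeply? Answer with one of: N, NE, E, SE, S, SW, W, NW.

E

Taking A as reference: B−A = (-170, 95, +0.44); C−A = (-110, -50, +0.25).
Determinant of the coordinate differences = (-170)·(-50) − (-110)·95 = 18950.
∂d/∂x = [(+0.44)·(-50) − (+0.25)·95] / 18950 = -0.002414
∂d/∂y = [(-170)·(+0.25) − (-110)·(+0.44)] / 18950 = +0.0003113
Steepest decrease is along −∇f = (+0.002414 E, -0.0003113 N) → east.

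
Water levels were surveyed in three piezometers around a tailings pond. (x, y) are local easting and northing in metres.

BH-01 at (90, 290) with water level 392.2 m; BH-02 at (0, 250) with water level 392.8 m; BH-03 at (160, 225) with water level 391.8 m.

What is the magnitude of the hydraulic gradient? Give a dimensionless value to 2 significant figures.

0.0064

With h = a·x + b·y + c and BH-01 as origin, the differences give:
  (-90)·a + (-40)·b = +0.6
  70·a + (-65)·b = -0.4
Eliminate b (×(-65) and ×(-40), subtract): 8650·a = -55.00 → a = ∂h/∂x = -0.006358
Back-substitute: b = ∂h/∂y = -0.0006936.
|∇h| = √(-0.006358² + -0.0006936²) = 0.006396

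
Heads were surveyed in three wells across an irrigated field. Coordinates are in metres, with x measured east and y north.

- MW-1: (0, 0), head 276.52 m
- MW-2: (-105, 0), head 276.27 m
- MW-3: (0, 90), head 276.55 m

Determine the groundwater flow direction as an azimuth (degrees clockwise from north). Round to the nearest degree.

∂h/∂x = (276.27 − 276.52) / (-105 − 0) = +0.002381
∂h/∂y = (276.55 − 276.52) / (90 − 0) = +0.0003333
Flow direction (−∇h) has components (-0.002381 E, -0.0003333 N).
Azimuth = atan2(E, N) = atan2(-0.002381, -0.0003333) = 262.0° ≈ 262°.

262°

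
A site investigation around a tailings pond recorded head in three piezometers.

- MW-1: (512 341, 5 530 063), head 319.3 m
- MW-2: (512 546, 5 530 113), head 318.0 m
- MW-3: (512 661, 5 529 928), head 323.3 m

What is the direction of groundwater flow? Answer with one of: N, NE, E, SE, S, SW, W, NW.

Differences from MW-1: to MW-2 (Δx, Δy, Δh) = (205, 50, -1.3); to MW-3 = (320, -135, +4.0).
Determinant of the coordinate differences = 205·(-135) − 320·50 = -43675.
∂h/∂x = [(-1.3)·(-135) − (+4.0)·50] / -43675 = +0.0005610
∂h/∂y = [205·(+4.0) − 320·(-1.3)] / -43675 = -0.02830
Flow = −∇h = (-0.0005610 east, +0.02830 north), which points north.

N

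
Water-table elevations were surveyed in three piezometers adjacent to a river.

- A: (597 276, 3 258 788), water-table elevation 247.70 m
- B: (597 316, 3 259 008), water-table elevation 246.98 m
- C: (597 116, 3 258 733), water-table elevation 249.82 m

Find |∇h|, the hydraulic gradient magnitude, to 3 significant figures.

0.0130

Differences from A: to B (Δx, Δy, Δh) = (40, 220, -0.72); to C = (-160, -55, +2.12).
Determinant of the coordinate differences = 40·(-55) − (-160)·220 = 33000.
∂h/∂x = [(-0.72)·(-55) − (+2.12)·220] / 33000 = -0.01293
∂h/∂y = [40·(+2.12) − (-160)·(-0.72)] / 33000 = -0.0009212
|∇h| = √(-0.01293² + -0.0009212²) = 0.01296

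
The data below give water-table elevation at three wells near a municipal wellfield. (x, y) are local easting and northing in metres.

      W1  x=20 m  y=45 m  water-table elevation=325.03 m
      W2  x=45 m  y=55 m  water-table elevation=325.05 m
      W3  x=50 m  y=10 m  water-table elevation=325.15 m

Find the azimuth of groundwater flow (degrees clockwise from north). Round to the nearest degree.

322°

Taking W1 as reference: W2−W1 = (25, 10, +0.02); W3−W1 = (30, -35, +0.12).
Solve a·Δx + b·Δy = Δh: det = 25·(-35) − 30·10 = -1175.
∂h/∂x = [(+0.02)·(-35) − (+0.12)·10] / -1175 = +0.001617
∂h/∂y = [25·(+0.12) − 30·(+0.02)] / -1175 = -0.002043
Flow direction (−∇h) has components (-0.001617 E, +0.002043 N).
Azimuth = atan2(E, N) = atan2(-0.001617, +0.002043) = 321.6° ≈ 322°.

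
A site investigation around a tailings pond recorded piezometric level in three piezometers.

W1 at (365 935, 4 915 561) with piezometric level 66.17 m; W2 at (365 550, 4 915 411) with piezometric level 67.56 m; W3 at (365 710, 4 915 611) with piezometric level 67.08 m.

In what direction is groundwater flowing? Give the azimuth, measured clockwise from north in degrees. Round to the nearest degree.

Three-point gradient (reference W1): Δ to W2 = (-385, -150, +1.39), Δ to W3 = (-225, 50, +0.91).
∂h/∂x = -0.003887, ∂h/∂y = +0.0007094 (det = -53000).
Flow direction (−∇h) has components (+0.003887 E, -0.0007094 N).
Azimuth = atan2(E, N) = atan2(+0.003887, -0.0007094) = 100.3° ≈ 100°.

100°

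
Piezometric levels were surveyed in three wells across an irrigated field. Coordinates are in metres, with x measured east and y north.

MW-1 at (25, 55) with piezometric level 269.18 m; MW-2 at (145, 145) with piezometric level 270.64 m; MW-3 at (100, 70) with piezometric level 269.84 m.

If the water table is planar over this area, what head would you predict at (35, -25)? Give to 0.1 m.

268.8 m

Taking MW-1 as reference: MW-2−MW-1 = (120, 90, +1.46); MW-3−MW-1 = (75, 15, +0.66).
Solve a·Δx + b·Δy = Δh: det = 120·15 − 75·90 = -4950.
∂h/∂x = [(+1.46)·15 − (+0.66)·90] / -4950 = +0.007576
∂h/∂y = [120·(+0.66) − 75·(+1.46)] / -4950 = +0.006121
h(35, -25) = 269.18 + (+0.007576)·(10) + (+0.006121)·(-80) = 269.18 +0.076 -0.490 = 268.766 m.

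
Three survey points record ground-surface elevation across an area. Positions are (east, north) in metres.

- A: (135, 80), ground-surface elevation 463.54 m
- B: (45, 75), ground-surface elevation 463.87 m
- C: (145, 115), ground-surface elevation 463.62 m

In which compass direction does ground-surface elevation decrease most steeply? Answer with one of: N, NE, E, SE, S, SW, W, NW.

SE

Three-point gradient (reference A): Δ to B = (-90, -5, +0.33), Δ to C = (10, 35, +0.08).
∂z/∂x = -0.003855, ∂z/∂y = +0.003387 (det = -3100).
Steepest decrease is along −∇f = (+0.003855 E, -0.003387 N) → southeast.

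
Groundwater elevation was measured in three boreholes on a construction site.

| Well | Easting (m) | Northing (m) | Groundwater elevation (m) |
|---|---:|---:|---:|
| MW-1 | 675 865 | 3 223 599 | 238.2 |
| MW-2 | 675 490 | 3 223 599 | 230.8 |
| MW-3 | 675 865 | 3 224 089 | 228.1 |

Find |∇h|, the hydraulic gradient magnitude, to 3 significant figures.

∂h/∂x = (230.8 − 238.2) / (675490 − 675865) = +0.01973
∂h/∂y = (228.1 − 238.2) / (3224089 − 3223599) = -0.02061
|∇h| = √(0.01973² + -0.02061²) = 0.02853

0.0285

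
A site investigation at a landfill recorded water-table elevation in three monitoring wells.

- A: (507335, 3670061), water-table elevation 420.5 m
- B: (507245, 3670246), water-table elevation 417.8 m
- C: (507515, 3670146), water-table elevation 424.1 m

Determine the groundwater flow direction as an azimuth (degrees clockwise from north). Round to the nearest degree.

280°

With h = a·x + b·y + c and A as origin, the differences give:
  (-90)·a + 185·b = -2.7
  180·a + 85·b = +3.6
Eliminate b (×85 and ×185, subtract): -40950·a = -895.50 → a = ∂h/∂x = +0.02187
Back-substitute: b = ∂h/∂y = -0.003956.
Flow direction (−∇h) has components (-0.02187 E, +0.003956 N).
Azimuth = atan2(E, N) = atan2(-0.02187, +0.003956) = 280.3° ≈ 280°.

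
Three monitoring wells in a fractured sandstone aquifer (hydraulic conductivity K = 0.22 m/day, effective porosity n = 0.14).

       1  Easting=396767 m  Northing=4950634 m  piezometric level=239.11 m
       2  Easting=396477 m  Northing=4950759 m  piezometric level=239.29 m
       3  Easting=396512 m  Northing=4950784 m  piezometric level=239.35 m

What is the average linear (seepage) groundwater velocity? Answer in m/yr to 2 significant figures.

1.2 m/yr

Taking 1 as reference: 2−1 = (-290, 125, +0.18); 3−1 = (-255, 150, +0.24).
Determinant of the coordinate differences = (-290)·150 − (-255)·125 = -11625.
∂h/∂x = [(+0.18)·150 − (+0.24)·125] / -11625 = +0.0002581
∂h/∂y = [(-290)·(+0.24) − (-255)·(+0.18)] / -11625 = +0.002039
|∇h| = √(0.0002581² + 0.002039²) = 0.002055
Seepage velocity v = K·i/n = 0.22 × 0.002055 / 0.14 = 0.003229 m/day = 1.179 m/yr.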